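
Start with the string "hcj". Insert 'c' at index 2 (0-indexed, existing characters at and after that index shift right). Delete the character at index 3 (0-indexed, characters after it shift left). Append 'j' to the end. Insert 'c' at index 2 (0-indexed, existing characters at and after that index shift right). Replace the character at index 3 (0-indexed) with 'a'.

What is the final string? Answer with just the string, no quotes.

Applying each edit step by step:
Start: "hcj"
Op 1 (insert 'c' at idx 2): "hcj" -> "hccj"
Op 2 (delete idx 3 = 'j'): "hccj" -> "hcc"
Op 3 (append 'j'): "hcc" -> "hccj"
Op 4 (insert 'c' at idx 2): "hccj" -> "hcccj"
Op 5 (replace idx 3: 'c' -> 'a'): "hcccj" -> "hccaj"

Answer: hccaj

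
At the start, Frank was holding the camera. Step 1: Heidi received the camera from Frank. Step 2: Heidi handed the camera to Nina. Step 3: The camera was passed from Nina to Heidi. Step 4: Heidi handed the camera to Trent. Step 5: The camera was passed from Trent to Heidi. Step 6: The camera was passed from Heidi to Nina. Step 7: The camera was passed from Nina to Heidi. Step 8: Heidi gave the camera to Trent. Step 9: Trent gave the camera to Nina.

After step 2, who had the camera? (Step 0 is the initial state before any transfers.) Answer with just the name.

Tracking the camera holder through step 2:
After step 0 (start): Frank
After step 1: Heidi
After step 2: Nina

At step 2, the holder is Nina.

Answer: Nina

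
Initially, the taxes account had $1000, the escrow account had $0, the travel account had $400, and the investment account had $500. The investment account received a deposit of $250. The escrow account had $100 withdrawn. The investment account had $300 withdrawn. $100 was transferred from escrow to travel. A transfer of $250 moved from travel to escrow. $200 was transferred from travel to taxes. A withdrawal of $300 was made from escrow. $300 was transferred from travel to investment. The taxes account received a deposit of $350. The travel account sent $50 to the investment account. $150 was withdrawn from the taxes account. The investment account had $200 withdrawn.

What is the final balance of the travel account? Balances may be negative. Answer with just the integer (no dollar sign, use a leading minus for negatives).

Tracking account balances step by step:
Start: taxes=1000, escrow=0, travel=400, investment=500
Event 1 (deposit 250 to investment): investment: 500 + 250 = 750. Balances: taxes=1000, escrow=0, travel=400, investment=750
Event 2 (withdraw 100 from escrow): escrow: 0 - 100 = -100. Balances: taxes=1000, escrow=-100, travel=400, investment=750
Event 3 (withdraw 300 from investment): investment: 750 - 300 = 450. Balances: taxes=1000, escrow=-100, travel=400, investment=450
Event 4 (transfer 100 escrow -> travel): escrow: -100 - 100 = -200, travel: 400 + 100 = 500. Balances: taxes=1000, escrow=-200, travel=500, investment=450
Event 5 (transfer 250 travel -> escrow): travel: 500 - 250 = 250, escrow: -200 + 250 = 50. Balances: taxes=1000, escrow=50, travel=250, investment=450
Event 6 (transfer 200 travel -> taxes): travel: 250 - 200 = 50, taxes: 1000 + 200 = 1200. Balances: taxes=1200, escrow=50, travel=50, investment=450
Event 7 (withdraw 300 from escrow): escrow: 50 - 300 = -250. Balances: taxes=1200, escrow=-250, travel=50, investment=450
Event 8 (transfer 300 travel -> investment): travel: 50 - 300 = -250, investment: 450 + 300 = 750. Balances: taxes=1200, escrow=-250, travel=-250, investment=750
Event 9 (deposit 350 to taxes): taxes: 1200 + 350 = 1550. Balances: taxes=1550, escrow=-250, travel=-250, investment=750
Event 10 (transfer 50 travel -> investment): travel: -250 - 50 = -300, investment: 750 + 50 = 800. Balances: taxes=1550, escrow=-250, travel=-300, investment=800
Event 11 (withdraw 150 from taxes): taxes: 1550 - 150 = 1400. Balances: taxes=1400, escrow=-250, travel=-300, investment=800
Event 12 (withdraw 200 from investment): investment: 800 - 200 = 600. Balances: taxes=1400, escrow=-250, travel=-300, investment=600

Final balance of travel: -300

Answer: -300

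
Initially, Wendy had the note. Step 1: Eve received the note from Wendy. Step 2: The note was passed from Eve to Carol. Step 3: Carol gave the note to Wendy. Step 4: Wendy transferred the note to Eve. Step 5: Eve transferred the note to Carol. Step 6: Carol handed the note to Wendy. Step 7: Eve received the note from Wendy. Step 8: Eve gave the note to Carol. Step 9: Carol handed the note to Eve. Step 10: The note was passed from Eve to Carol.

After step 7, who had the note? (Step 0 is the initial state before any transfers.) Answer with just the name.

Answer: Eve

Derivation:
Tracking the note holder through step 7:
After step 0 (start): Wendy
After step 1: Eve
After step 2: Carol
After step 3: Wendy
After step 4: Eve
After step 5: Carol
After step 6: Wendy
After step 7: Eve

At step 7, the holder is Eve.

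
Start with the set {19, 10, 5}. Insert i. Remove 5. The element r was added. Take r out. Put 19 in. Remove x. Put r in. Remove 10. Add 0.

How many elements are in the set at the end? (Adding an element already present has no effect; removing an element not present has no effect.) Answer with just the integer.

Answer: 4

Derivation:
Tracking the set through each operation:
Start: {10, 19, 5}
Event 1 (add i): added. Set: {10, 19, 5, i}
Event 2 (remove 5): removed. Set: {10, 19, i}
Event 3 (add r): added. Set: {10, 19, i, r}
Event 4 (remove r): removed. Set: {10, 19, i}
Event 5 (add 19): already present, no change. Set: {10, 19, i}
Event 6 (remove x): not present, no change. Set: {10, 19, i}
Event 7 (add r): added. Set: {10, 19, i, r}
Event 8 (remove 10): removed. Set: {19, i, r}
Event 9 (add 0): added. Set: {0, 19, i, r}

Final set: {0, 19, i, r} (size 4)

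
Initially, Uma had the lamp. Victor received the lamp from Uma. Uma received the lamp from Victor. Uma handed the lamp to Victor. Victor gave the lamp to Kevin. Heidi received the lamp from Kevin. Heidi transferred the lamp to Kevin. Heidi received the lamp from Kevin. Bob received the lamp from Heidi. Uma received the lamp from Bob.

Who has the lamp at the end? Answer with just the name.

Answer: Uma

Derivation:
Tracking the lamp through each event:
Start: Uma has the lamp.
After event 1: Victor has the lamp.
After event 2: Uma has the lamp.
After event 3: Victor has the lamp.
After event 4: Kevin has the lamp.
After event 5: Heidi has the lamp.
After event 6: Kevin has the lamp.
After event 7: Heidi has the lamp.
After event 8: Bob has the lamp.
After event 9: Uma has the lamp.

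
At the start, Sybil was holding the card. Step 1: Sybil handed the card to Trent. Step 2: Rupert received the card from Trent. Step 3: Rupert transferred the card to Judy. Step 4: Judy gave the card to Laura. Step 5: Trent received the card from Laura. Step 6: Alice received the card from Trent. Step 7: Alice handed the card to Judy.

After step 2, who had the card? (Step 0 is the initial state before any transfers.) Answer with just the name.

Answer: Rupert

Derivation:
Tracking the card holder through step 2:
After step 0 (start): Sybil
After step 1: Trent
After step 2: Rupert

At step 2, the holder is Rupert.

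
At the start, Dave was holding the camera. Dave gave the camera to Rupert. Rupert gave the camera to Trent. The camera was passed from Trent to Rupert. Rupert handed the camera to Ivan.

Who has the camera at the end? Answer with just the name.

Answer: Ivan

Derivation:
Tracking the camera through each event:
Start: Dave has the camera.
After event 1: Rupert has the camera.
After event 2: Trent has the camera.
After event 3: Rupert has the camera.
After event 4: Ivan has the camera.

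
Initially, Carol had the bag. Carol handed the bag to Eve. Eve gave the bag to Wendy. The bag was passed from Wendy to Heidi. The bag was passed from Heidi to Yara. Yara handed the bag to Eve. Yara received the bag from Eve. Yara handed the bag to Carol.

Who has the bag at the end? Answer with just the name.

Answer: Carol

Derivation:
Tracking the bag through each event:
Start: Carol has the bag.
After event 1: Eve has the bag.
After event 2: Wendy has the bag.
After event 3: Heidi has the bag.
After event 4: Yara has the bag.
After event 5: Eve has the bag.
After event 6: Yara has the bag.
After event 7: Carol has the bag.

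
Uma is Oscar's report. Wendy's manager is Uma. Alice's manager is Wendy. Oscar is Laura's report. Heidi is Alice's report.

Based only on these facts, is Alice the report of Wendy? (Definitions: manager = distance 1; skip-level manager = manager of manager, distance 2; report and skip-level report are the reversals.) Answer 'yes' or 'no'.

Reconstructing the manager chain from the given facts:
  Laura -> Oscar -> Uma -> Wendy -> Alice -> Heidi
(each arrow means 'manager of the next')
Positions in the chain (0 = top):
  position of Laura: 0
  position of Oscar: 1
  position of Uma: 2
  position of Wendy: 3
  position of Alice: 4
  position of Heidi: 5

Alice is at position 4, Wendy is at position 3; signed distance (j - i) = -1.
'report' requires j - i = -1. Actual distance is -1, so the relation HOLDS.

Answer: yes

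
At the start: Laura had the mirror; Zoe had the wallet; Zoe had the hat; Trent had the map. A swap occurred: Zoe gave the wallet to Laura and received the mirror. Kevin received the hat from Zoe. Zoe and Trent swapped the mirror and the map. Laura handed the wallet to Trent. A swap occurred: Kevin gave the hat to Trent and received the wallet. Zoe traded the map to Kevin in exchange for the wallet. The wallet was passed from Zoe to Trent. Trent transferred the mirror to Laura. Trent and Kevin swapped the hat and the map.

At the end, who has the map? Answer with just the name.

Answer: Trent

Derivation:
Tracking all object holders:
Start: mirror:Laura, wallet:Zoe, hat:Zoe, map:Trent
Event 1 (swap wallet<->mirror: now wallet:Laura, mirror:Zoe). State: mirror:Zoe, wallet:Laura, hat:Zoe, map:Trent
Event 2 (give hat: Zoe -> Kevin). State: mirror:Zoe, wallet:Laura, hat:Kevin, map:Trent
Event 3 (swap mirror<->map: now mirror:Trent, map:Zoe). State: mirror:Trent, wallet:Laura, hat:Kevin, map:Zoe
Event 4 (give wallet: Laura -> Trent). State: mirror:Trent, wallet:Trent, hat:Kevin, map:Zoe
Event 5 (swap hat<->wallet: now hat:Trent, wallet:Kevin). State: mirror:Trent, wallet:Kevin, hat:Trent, map:Zoe
Event 6 (swap map<->wallet: now map:Kevin, wallet:Zoe). State: mirror:Trent, wallet:Zoe, hat:Trent, map:Kevin
Event 7 (give wallet: Zoe -> Trent). State: mirror:Trent, wallet:Trent, hat:Trent, map:Kevin
Event 8 (give mirror: Trent -> Laura). State: mirror:Laura, wallet:Trent, hat:Trent, map:Kevin
Event 9 (swap hat<->map: now hat:Kevin, map:Trent). State: mirror:Laura, wallet:Trent, hat:Kevin, map:Trent

Final state: mirror:Laura, wallet:Trent, hat:Kevin, map:Trent
The map is held by Trent.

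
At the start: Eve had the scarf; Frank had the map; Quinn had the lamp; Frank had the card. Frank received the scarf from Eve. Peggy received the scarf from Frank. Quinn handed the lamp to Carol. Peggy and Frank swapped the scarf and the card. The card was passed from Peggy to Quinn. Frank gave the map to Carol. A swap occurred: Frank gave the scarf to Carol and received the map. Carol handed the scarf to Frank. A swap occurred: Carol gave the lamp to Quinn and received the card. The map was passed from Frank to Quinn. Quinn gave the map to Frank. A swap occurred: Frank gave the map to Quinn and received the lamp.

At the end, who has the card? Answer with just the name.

Tracking all object holders:
Start: scarf:Eve, map:Frank, lamp:Quinn, card:Frank
Event 1 (give scarf: Eve -> Frank). State: scarf:Frank, map:Frank, lamp:Quinn, card:Frank
Event 2 (give scarf: Frank -> Peggy). State: scarf:Peggy, map:Frank, lamp:Quinn, card:Frank
Event 3 (give lamp: Quinn -> Carol). State: scarf:Peggy, map:Frank, lamp:Carol, card:Frank
Event 4 (swap scarf<->card: now scarf:Frank, card:Peggy). State: scarf:Frank, map:Frank, lamp:Carol, card:Peggy
Event 5 (give card: Peggy -> Quinn). State: scarf:Frank, map:Frank, lamp:Carol, card:Quinn
Event 6 (give map: Frank -> Carol). State: scarf:Frank, map:Carol, lamp:Carol, card:Quinn
Event 7 (swap scarf<->map: now scarf:Carol, map:Frank). State: scarf:Carol, map:Frank, lamp:Carol, card:Quinn
Event 8 (give scarf: Carol -> Frank). State: scarf:Frank, map:Frank, lamp:Carol, card:Quinn
Event 9 (swap lamp<->card: now lamp:Quinn, card:Carol). State: scarf:Frank, map:Frank, lamp:Quinn, card:Carol
Event 10 (give map: Frank -> Quinn). State: scarf:Frank, map:Quinn, lamp:Quinn, card:Carol
Event 11 (give map: Quinn -> Frank). State: scarf:Frank, map:Frank, lamp:Quinn, card:Carol
Event 12 (swap map<->lamp: now map:Quinn, lamp:Frank). State: scarf:Frank, map:Quinn, lamp:Frank, card:Carol

Final state: scarf:Frank, map:Quinn, lamp:Frank, card:Carol
The card is held by Carol.

Answer: Carol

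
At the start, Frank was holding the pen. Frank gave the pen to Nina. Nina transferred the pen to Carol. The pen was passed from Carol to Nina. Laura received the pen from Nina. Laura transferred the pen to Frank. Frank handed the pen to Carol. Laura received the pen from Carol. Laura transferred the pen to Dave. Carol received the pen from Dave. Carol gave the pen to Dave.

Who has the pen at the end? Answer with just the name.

Answer: Dave

Derivation:
Tracking the pen through each event:
Start: Frank has the pen.
After event 1: Nina has the pen.
After event 2: Carol has the pen.
After event 3: Nina has the pen.
After event 4: Laura has the pen.
After event 5: Frank has the pen.
After event 6: Carol has the pen.
After event 7: Laura has the pen.
After event 8: Dave has the pen.
After event 9: Carol has the pen.
After event 10: Dave has the pen.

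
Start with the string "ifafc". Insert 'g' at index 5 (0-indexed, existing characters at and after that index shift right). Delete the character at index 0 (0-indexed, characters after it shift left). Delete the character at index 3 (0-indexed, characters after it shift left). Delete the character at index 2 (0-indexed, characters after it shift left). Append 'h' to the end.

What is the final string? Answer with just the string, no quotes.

Applying each edit step by step:
Start: "ifafc"
Op 1 (insert 'g' at idx 5): "ifafc" -> "ifafcg"
Op 2 (delete idx 0 = 'i'): "ifafcg" -> "fafcg"
Op 3 (delete idx 3 = 'c'): "fafcg" -> "fafg"
Op 4 (delete idx 2 = 'f'): "fafg" -> "fag"
Op 5 (append 'h'): "fag" -> "fagh"

Answer: fagh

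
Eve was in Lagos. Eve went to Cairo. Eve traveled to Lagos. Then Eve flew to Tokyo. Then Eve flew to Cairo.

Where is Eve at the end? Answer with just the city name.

Answer: Cairo

Derivation:
Tracking Eve's location:
Start: Eve is in Lagos.
After move 1: Lagos -> Cairo. Eve is in Cairo.
After move 2: Cairo -> Lagos. Eve is in Lagos.
After move 3: Lagos -> Tokyo. Eve is in Tokyo.
After move 4: Tokyo -> Cairo. Eve is in Cairo.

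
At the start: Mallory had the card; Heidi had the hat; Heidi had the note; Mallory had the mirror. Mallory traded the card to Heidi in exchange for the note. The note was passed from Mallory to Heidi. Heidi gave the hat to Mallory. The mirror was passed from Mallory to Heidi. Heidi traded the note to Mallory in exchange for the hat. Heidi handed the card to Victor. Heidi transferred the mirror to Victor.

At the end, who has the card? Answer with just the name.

Answer: Victor

Derivation:
Tracking all object holders:
Start: card:Mallory, hat:Heidi, note:Heidi, mirror:Mallory
Event 1 (swap card<->note: now card:Heidi, note:Mallory). State: card:Heidi, hat:Heidi, note:Mallory, mirror:Mallory
Event 2 (give note: Mallory -> Heidi). State: card:Heidi, hat:Heidi, note:Heidi, mirror:Mallory
Event 3 (give hat: Heidi -> Mallory). State: card:Heidi, hat:Mallory, note:Heidi, mirror:Mallory
Event 4 (give mirror: Mallory -> Heidi). State: card:Heidi, hat:Mallory, note:Heidi, mirror:Heidi
Event 5 (swap note<->hat: now note:Mallory, hat:Heidi). State: card:Heidi, hat:Heidi, note:Mallory, mirror:Heidi
Event 6 (give card: Heidi -> Victor). State: card:Victor, hat:Heidi, note:Mallory, mirror:Heidi
Event 7 (give mirror: Heidi -> Victor). State: card:Victor, hat:Heidi, note:Mallory, mirror:Victor

Final state: card:Victor, hat:Heidi, note:Mallory, mirror:Victor
The card is held by Victor.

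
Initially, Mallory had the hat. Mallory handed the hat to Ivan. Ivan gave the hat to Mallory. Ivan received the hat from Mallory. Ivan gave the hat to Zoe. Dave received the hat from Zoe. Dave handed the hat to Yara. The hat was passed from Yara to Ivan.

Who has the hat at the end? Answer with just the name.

Answer: Ivan

Derivation:
Tracking the hat through each event:
Start: Mallory has the hat.
After event 1: Ivan has the hat.
After event 2: Mallory has the hat.
After event 3: Ivan has the hat.
After event 4: Zoe has the hat.
After event 5: Dave has the hat.
After event 6: Yara has the hat.
After event 7: Ivan has the hat.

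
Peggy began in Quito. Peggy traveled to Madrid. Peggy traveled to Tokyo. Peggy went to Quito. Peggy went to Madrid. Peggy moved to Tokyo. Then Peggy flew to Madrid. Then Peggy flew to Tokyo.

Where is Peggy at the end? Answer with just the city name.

Tracking Peggy's location:
Start: Peggy is in Quito.
After move 1: Quito -> Madrid. Peggy is in Madrid.
After move 2: Madrid -> Tokyo. Peggy is in Tokyo.
After move 3: Tokyo -> Quito. Peggy is in Quito.
After move 4: Quito -> Madrid. Peggy is in Madrid.
After move 5: Madrid -> Tokyo. Peggy is in Tokyo.
After move 6: Tokyo -> Madrid. Peggy is in Madrid.
After move 7: Madrid -> Tokyo. Peggy is in Tokyo.

Answer: Tokyo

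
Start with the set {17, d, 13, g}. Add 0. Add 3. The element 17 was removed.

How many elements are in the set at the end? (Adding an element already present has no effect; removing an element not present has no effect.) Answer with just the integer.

Tracking the set through each operation:
Start: {13, 17, d, g}
Event 1 (add 0): added. Set: {0, 13, 17, d, g}
Event 2 (add 3): added. Set: {0, 13, 17, 3, d, g}
Event 3 (remove 17): removed. Set: {0, 13, 3, d, g}

Final set: {0, 13, 3, d, g} (size 5)

Answer: 5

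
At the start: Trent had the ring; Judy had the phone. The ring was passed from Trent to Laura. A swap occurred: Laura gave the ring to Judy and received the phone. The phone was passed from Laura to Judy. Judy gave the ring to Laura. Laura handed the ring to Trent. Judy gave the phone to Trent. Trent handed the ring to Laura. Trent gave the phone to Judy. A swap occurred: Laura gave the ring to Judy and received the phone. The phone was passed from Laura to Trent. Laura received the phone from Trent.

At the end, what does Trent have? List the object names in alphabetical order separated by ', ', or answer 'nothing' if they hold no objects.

Answer: nothing

Derivation:
Tracking all object holders:
Start: ring:Trent, phone:Judy
Event 1 (give ring: Trent -> Laura). State: ring:Laura, phone:Judy
Event 2 (swap ring<->phone: now ring:Judy, phone:Laura). State: ring:Judy, phone:Laura
Event 3 (give phone: Laura -> Judy). State: ring:Judy, phone:Judy
Event 4 (give ring: Judy -> Laura). State: ring:Laura, phone:Judy
Event 5 (give ring: Laura -> Trent). State: ring:Trent, phone:Judy
Event 6 (give phone: Judy -> Trent). State: ring:Trent, phone:Trent
Event 7 (give ring: Trent -> Laura). State: ring:Laura, phone:Trent
Event 8 (give phone: Trent -> Judy). State: ring:Laura, phone:Judy
Event 9 (swap ring<->phone: now ring:Judy, phone:Laura). State: ring:Judy, phone:Laura
Event 10 (give phone: Laura -> Trent). State: ring:Judy, phone:Trent
Event 11 (give phone: Trent -> Laura). State: ring:Judy, phone:Laura

Final state: ring:Judy, phone:Laura
Trent holds: (nothing).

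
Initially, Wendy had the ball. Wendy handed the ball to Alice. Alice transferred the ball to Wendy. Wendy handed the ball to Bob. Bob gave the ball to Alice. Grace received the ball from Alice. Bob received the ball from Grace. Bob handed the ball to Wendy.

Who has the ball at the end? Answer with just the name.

Answer: Wendy

Derivation:
Tracking the ball through each event:
Start: Wendy has the ball.
After event 1: Alice has the ball.
After event 2: Wendy has the ball.
After event 3: Bob has the ball.
After event 4: Alice has the ball.
After event 5: Grace has the ball.
After event 6: Bob has the ball.
After event 7: Wendy has the ball.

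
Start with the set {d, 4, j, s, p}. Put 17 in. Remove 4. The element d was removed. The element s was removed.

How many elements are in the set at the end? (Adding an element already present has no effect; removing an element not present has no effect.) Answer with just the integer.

Tracking the set through each operation:
Start: {4, d, j, p, s}
Event 1 (add 17): added. Set: {17, 4, d, j, p, s}
Event 2 (remove 4): removed. Set: {17, d, j, p, s}
Event 3 (remove d): removed. Set: {17, j, p, s}
Event 4 (remove s): removed. Set: {17, j, p}

Final set: {17, j, p} (size 3)

Answer: 3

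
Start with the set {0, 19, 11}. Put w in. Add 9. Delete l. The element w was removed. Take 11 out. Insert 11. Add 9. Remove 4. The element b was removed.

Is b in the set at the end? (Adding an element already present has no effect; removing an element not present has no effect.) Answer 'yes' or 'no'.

Answer: no

Derivation:
Tracking the set through each operation:
Start: {0, 11, 19}
Event 1 (add w): added. Set: {0, 11, 19, w}
Event 2 (add 9): added. Set: {0, 11, 19, 9, w}
Event 3 (remove l): not present, no change. Set: {0, 11, 19, 9, w}
Event 4 (remove w): removed. Set: {0, 11, 19, 9}
Event 5 (remove 11): removed. Set: {0, 19, 9}
Event 6 (add 11): added. Set: {0, 11, 19, 9}
Event 7 (add 9): already present, no change. Set: {0, 11, 19, 9}
Event 8 (remove 4): not present, no change. Set: {0, 11, 19, 9}
Event 9 (remove b): not present, no change. Set: {0, 11, 19, 9}

Final set: {0, 11, 19, 9} (size 4)
b is NOT in the final set.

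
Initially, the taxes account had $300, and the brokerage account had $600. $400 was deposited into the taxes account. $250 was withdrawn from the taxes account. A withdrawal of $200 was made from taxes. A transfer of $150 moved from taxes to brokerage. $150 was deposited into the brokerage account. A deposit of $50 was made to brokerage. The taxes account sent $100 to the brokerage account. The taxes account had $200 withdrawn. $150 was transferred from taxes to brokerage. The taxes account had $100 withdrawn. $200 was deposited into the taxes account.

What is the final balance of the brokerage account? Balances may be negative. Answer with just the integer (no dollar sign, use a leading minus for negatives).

Tracking account balances step by step:
Start: taxes=300, brokerage=600
Event 1 (deposit 400 to taxes): taxes: 300 + 400 = 700. Balances: taxes=700, brokerage=600
Event 2 (withdraw 250 from taxes): taxes: 700 - 250 = 450. Balances: taxes=450, brokerage=600
Event 3 (withdraw 200 from taxes): taxes: 450 - 200 = 250. Balances: taxes=250, brokerage=600
Event 4 (transfer 150 taxes -> brokerage): taxes: 250 - 150 = 100, brokerage: 600 + 150 = 750. Balances: taxes=100, brokerage=750
Event 5 (deposit 150 to brokerage): brokerage: 750 + 150 = 900. Balances: taxes=100, brokerage=900
Event 6 (deposit 50 to brokerage): brokerage: 900 + 50 = 950. Balances: taxes=100, brokerage=950
Event 7 (transfer 100 taxes -> brokerage): taxes: 100 - 100 = 0, brokerage: 950 + 100 = 1050. Balances: taxes=0, brokerage=1050
Event 8 (withdraw 200 from taxes): taxes: 0 - 200 = -200. Balances: taxes=-200, brokerage=1050
Event 9 (transfer 150 taxes -> brokerage): taxes: -200 - 150 = -350, brokerage: 1050 + 150 = 1200. Balances: taxes=-350, brokerage=1200
Event 10 (withdraw 100 from taxes): taxes: -350 - 100 = -450. Balances: taxes=-450, brokerage=1200
Event 11 (deposit 200 to taxes): taxes: -450 + 200 = -250. Balances: taxes=-250, brokerage=1200

Final balance of brokerage: 1200

Answer: 1200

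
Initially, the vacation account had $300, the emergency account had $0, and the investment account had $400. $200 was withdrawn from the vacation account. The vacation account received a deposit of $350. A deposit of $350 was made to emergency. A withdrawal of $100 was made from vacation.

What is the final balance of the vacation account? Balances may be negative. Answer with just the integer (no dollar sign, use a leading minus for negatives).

Answer: 350

Derivation:
Tracking account balances step by step:
Start: vacation=300, emergency=0, investment=400
Event 1 (withdraw 200 from vacation): vacation: 300 - 200 = 100. Balances: vacation=100, emergency=0, investment=400
Event 2 (deposit 350 to vacation): vacation: 100 + 350 = 450. Balances: vacation=450, emergency=0, investment=400
Event 3 (deposit 350 to emergency): emergency: 0 + 350 = 350. Balances: vacation=450, emergency=350, investment=400
Event 4 (withdraw 100 from vacation): vacation: 450 - 100 = 350. Balances: vacation=350, emergency=350, investment=400

Final balance of vacation: 350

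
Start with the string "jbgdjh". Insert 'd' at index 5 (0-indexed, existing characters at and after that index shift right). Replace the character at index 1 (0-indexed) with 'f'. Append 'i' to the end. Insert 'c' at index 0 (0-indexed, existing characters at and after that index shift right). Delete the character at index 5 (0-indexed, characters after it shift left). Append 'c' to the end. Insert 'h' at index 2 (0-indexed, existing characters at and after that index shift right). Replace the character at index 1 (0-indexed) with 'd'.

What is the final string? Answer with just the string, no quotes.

Applying each edit step by step:
Start: "jbgdjh"
Op 1 (insert 'd' at idx 5): "jbgdjh" -> "jbgdjdh"
Op 2 (replace idx 1: 'b' -> 'f'): "jbgdjdh" -> "jfgdjdh"
Op 3 (append 'i'): "jfgdjdh" -> "jfgdjdhi"
Op 4 (insert 'c' at idx 0): "jfgdjdhi" -> "cjfgdjdhi"
Op 5 (delete idx 5 = 'j'): "cjfgdjdhi" -> "cjfgddhi"
Op 6 (append 'c'): "cjfgddhi" -> "cjfgddhic"
Op 7 (insert 'h' at idx 2): "cjfgddhic" -> "cjhfgddhic"
Op 8 (replace idx 1: 'j' -> 'd'): "cjhfgddhic" -> "cdhfgddhic"

Answer: cdhfgddhic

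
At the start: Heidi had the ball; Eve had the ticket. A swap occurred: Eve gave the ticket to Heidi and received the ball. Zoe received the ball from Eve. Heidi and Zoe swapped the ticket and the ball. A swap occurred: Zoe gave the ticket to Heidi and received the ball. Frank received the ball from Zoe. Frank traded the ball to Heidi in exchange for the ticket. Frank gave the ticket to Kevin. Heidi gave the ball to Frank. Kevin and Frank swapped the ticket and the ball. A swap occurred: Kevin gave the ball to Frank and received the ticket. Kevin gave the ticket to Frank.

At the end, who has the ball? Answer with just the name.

Tracking all object holders:
Start: ball:Heidi, ticket:Eve
Event 1 (swap ticket<->ball: now ticket:Heidi, ball:Eve). State: ball:Eve, ticket:Heidi
Event 2 (give ball: Eve -> Zoe). State: ball:Zoe, ticket:Heidi
Event 3 (swap ticket<->ball: now ticket:Zoe, ball:Heidi). State: ball:Heidi, ticket:Zoe
Event 4 (swap ticket<->ball: now ticket:Heidi, ball:Zoe). State: ball:Zoe, ticket:Heidi
Event 5 (give ball: Zoe -> Frank). State: ball:Frank, ticket:Heidi
Event 6 (swap ball<->ticket: now ball:Heidi, ticket:Frank). State: ball:Heidi, ticket:Frank
Event 7 (give ticket: Frank -> Kevin). State: ball:Heidi, ticket:Kevin
Event 8 (give ball: Heidi -> Frank). State: ball:Frank, ticket:Kevin
Event 9 (swap ticket<->ball: now ticket:Frank, ball:Kevin). State: ball:Kevin, ticket:Frank
Event 10 (swap ball<->ticket: now ball:Frank, ticket:Kevin). State: ball:Frank, ticket:Kevin
Event 11 (give ticket: Kevin -> Frank). State: ball:Frank, ticket:Frank

Final state: ball:Frank, ticket:Frank
The ball is held by Frank.

Answer: Frank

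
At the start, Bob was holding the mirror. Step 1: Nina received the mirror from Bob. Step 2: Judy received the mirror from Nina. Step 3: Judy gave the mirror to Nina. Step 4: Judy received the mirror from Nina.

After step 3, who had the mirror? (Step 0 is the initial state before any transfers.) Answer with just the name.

Tracking the mirror holder through step 3:
After step 0 (start): Bob
After step 1: Nina
After step 2: Judy
After step 3: Nina

At step 3, the holder is Nina.

Answer: Nina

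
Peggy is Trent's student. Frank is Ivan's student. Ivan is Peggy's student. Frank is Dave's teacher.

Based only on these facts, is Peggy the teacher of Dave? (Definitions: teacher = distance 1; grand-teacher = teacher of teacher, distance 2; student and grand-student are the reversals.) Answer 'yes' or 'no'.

Reconstructing the teacher chain from the given facts:
  Trent -> Peggy -> Ivan -> Frank -> Dave
(each arrow means 'teacher of the next')
Positions in the chain (0 = top):
  position of Trent: 0
  position of Peggy: 1
  position of Ivan: 2
  position of Frank: 3
  position of Dave: 4

Peggy is at position 1, Dave is at position 4; signed distance (j - i) = 3.
'teacher' requires j - i = 1. Actual distance is 3, so the relation does NOT hold.

Answer: no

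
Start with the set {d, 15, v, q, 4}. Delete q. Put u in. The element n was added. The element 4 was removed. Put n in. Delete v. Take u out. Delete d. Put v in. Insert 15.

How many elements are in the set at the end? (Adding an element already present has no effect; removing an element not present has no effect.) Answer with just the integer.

Answer: 3

Derivation:
Tracking the set through each operation:
Start: {15, 4, d, q, v}
Event 1 (remove q): removed. Set: {15, 4, d, v}
Event 2 (add u): added. Set: {15, 4, d, u, v}
Event 3 (add n): added. Set: {15, 4, d, n, u, v}
Event 4 (remove 4): removed. Set: {15, d, n, u, v}
Event 5 (add n): already present, no change. Set: {15, d, n, u, v}
Event 6 (remove v): removed. Set: {15, d, n, u}
Event 7 (remove u): removed. Set: {15, d, n}
Event 8 (remove d): removed. Set: {15, n}
Event 9 (add v): added. Set: {15, n, v}
Event 10 (add 15): already present, no change. Set: {15, n, v}

Final set: {15, n, v} (size 3)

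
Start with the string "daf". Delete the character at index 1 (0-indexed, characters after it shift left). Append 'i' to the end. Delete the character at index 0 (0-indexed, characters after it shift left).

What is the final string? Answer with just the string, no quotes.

Applying each edit step by step:
Start: "daf"
Op 1 (delete idx 1 = 'a'): "daf" -> "df"
Op 2 (append 'i'): "df" -> "dfi"
Op 3 (delete idx 0 = 'd'): "dfi" -> "fi"

Answer: fi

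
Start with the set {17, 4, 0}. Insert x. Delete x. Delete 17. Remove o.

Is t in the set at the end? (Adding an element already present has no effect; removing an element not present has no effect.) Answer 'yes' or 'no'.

Tracking the set through each operation:
Start: {0, 17, 4}
Event 1 (add x): added. Set: {0, 17, 4, x}
Event 2 (remove x): removed. Set: {0, 17, 4}
Event 3 (remove 17): removed. Set: {0, 4}
Event 4 (remove o): not present, no change. Set: {0, 4}

Final set: {0, 4} (size 2)
t is NOT in the final set.

Answer: no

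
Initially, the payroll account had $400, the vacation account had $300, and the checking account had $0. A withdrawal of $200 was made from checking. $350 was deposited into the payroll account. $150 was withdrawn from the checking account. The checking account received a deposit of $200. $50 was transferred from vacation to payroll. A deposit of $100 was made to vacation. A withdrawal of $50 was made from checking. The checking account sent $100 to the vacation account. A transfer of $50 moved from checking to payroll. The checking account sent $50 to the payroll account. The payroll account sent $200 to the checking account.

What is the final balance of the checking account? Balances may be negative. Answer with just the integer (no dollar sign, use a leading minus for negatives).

Answer: -200

Derivation:
Tracking account balances step by step:
Start: payroll=400, vacation=300, checking=0
Event 1 (withdraw 200 from checking): checking: 0 - 200 = -200. Balances: payroll=400, vacation=300, checking=-200
Event 2 (deposit 350 to payroll): payroll: 400 + 350 = 750. Balances: payroll=750, vacation=300, checking=-200
Event 3 (withdraw 150 from checking): checking: -200 - 150 = -350. Balances: payroll=750, vacation=300, checking=-350
Event 4 (deposit 200 to checking): checking: -350 + 200 = -150. Balances: payroll=750, vacation=300, checking=-150
Event 5 (transfer 50 vacation -> payroll): vacation: 300 - 50 = 250, payroll: 750 + 50 = 800. Balances: payroll=800, vacation=250, checking=-150
Event 6 (deposit 100 to vacation): vacation: 250 + 100 = 350. Balances: payroll=800, vacation=350, checking=-150
Event 7 (withdraw 50 from checking): checking: -150 - 50 = -200. Balances: payroll=800, vacation=350, checking=-200
Event 8 (transfer 100 checking -> vacation): checking: -200 - 100 = -300, vacation: 350 + 100 = 450. Balances: payroll=800, vacation=450, checking=-300
Event 9 (transfer 50 checking -> payroll): checking: -300 - 50 = -350, payroll: 800 + 50 = 850. Balances: payroll=850, vacation=450, checking=-350
Event 10 (transfer 50 checking -> payroll): checking: -350 - 50 = -400, payroll: 850 + 50 = 900. Balances: payroll=900, vacation=450, checking=-400
Event 11 (transfer 200 payroll -> checking): payroll: 900 - 200 = 700, checking: -400 + 200 = -200. Balances: payroll=700, vacation=450, checking=-200

Final balance of checking: -200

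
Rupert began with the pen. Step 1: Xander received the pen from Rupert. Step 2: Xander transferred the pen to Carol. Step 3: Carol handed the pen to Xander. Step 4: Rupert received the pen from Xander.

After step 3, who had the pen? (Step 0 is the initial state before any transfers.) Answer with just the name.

Answer: Xander

Derivation:
Tracking the pen holder through step 3:
After step 0 (start): Rupert
After step 1: Xander
After step 2: Carol
After step 3: Xander

At step 3, the holder is Xander.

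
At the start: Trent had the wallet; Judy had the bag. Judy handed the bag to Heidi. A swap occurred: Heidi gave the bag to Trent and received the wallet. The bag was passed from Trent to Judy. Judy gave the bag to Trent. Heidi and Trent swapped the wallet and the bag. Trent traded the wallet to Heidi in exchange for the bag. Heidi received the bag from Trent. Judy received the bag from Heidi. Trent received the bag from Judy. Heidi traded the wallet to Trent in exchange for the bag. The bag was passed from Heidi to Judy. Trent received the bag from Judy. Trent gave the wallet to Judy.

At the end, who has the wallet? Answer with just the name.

Answer: Judy

Derivation:
Tracking all object holders:
Start: wallet:Trent, bag:Judy
Event 1 (give bag: Judy -> Heidi). State: wallet:Trent, bag:Heidi
Event 2 (swap bag<->wallet: now bag:Trent, wallet:Heidi). State: wallet:Heidi, bag:Trent
Event 3 (give bag: Trent -> Judy). State: wallet:Heidi, bag:Judy
Event 4 (give bag: Judy -> Trent). State: wallet:Heidi, bag:Trent
Event 5 (swap wallet<->bag: now wallet:Trent, bag:Heidi). State: wallet:Trent, bag:Heidi
Event 6 (swap wallet<->bag: now wallet:Heidi, bag:Trent). State: wallet:Heidi, bag:Trent
Event 7 (give bag: Trent -> Heidi). State: wallet:Heidi, bag:Heidi
Event 8 (give bag: Heidi -> Judy). State: wallet:Heidi, bag:Judy
Event 9 (give bag: Judy -> Trent). State: wallet:Heidi, bag:Trent
Event 10 (swap wallet<->bag: now wallet:Trent, bag:Heidi). State: wallet:Trent, bag:Heidi
Event 11 (give bag: Heidi -> Judy). State: wallet:Trent, bag:Judy
Event 12 (give bag: Judy -> Trent). State: wallet:Trent, bag:Trent
Event 13 (give wallet: Trent -> Judy). State: wallet:Judy, bag:Trent

Final state: wallet:Judy, bag:Trent
The wallet is held by Judy.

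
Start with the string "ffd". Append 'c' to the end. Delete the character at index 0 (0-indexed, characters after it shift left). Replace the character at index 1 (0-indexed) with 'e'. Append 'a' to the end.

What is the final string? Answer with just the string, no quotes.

Answer: feca

Derivation:
Applying each edit step by step:
Start: "ffd"
Op 1 (append 'c'): "ffd" -> "ffdc"
Op 2 (delete idx 0 = 'f'): "ffdc" -> "fdc"
Op 3 (replace idx 1: 'd' -> 'e'): "fdc" -> "fec"
Op 4 (append 'a'): "fec" -> "feca"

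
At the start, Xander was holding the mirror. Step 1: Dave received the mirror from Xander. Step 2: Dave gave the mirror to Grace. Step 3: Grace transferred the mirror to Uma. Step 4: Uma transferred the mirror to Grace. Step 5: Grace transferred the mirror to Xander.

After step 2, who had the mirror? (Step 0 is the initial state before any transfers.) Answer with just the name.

Answer: Grace

Derivation:
Tracking the mirror holder through step 2:
After step 0 (start): Xander
After step 1: Dave
After step 2: Grace

At step 2, the holder is Grace.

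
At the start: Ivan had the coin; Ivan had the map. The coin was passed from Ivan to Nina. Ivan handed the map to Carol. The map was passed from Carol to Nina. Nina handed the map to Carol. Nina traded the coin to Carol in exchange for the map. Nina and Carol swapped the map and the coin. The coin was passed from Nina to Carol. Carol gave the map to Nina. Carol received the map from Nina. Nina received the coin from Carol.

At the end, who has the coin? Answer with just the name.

Answer: Nina

Derivation:
Tracking all object holders:
Start: coin:Ivan, map:Ivan
Event 1 (give coin: Ivan -> Nina). State: coin:Nina, map:Ivan
Event 2 (give map: Ivan -> Carol). State: coin:Nina, map:Carol
Event 3 (give map: Carol -> Nina). State: coin:Nina, map:Nina
Event 4 (give map: Nina -> Carol). State: coin:Nina, map:Carol
Event 5 (swap coin<->map: now coin:Carol, map:Nina). State: coin:Carol, map:Nina
Event 6 (swap map<->coin: now map:Carol, coin:Nina). State: coin:Nina, map:Carol
Event 7 (give coin: Nina -> Carol). State: coin:Carol, map:Carol
Event 8 (give map: Carol -> Nina). State: coin:Carol, map:Nina
Event 9 (give map: Nina -> Carol). State: coin:Carol, map:Carol
Event 10 (give coin: Carol -> Nina). State: coin:Nina, map:Carol

Final state: coin:Nina, map:Carol
The coin is held by Nina.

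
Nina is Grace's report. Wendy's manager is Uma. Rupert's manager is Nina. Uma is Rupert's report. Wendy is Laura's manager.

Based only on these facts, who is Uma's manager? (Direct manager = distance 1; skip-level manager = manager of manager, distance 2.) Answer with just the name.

Answer: Rupert

Derivation:
Reconstructing the manager chain from the given facts:
  Grace -> Nina -> Rupert -> Uma -> Wendy -> Laura
(each arrow means 'manager of the next')
Positions in the chain (0 = top):
  position of Grace: 0
  position of Nina: 1
  position of Rupert: 2
  position of Uma: 3
  position of Wendy: 4
  position of Laura: 5

Uma is at position 3; the manager is 1 step up the chain, i.e. position 2: Rupert.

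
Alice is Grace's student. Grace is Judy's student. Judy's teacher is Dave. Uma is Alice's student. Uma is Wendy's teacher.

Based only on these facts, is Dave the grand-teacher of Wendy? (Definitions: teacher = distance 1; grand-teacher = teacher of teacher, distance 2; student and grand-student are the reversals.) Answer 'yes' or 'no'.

Reconstructing the teacher chain from the given facts:
  Dave -> Judy -> Grace -> Alice -> Uma -> Wendy
(each arrow means 'teacher of the next')
Positions in the chain (0 = top):
  position of Dave: 0
  position of Judy: 1
  position of Grace: 2
  position of Alice: 3
  position of Uma: 4
  position of Wendy: 5

Dave is at position 0, Wendy is at position 5; signed distance (j - i) = 5.
'grand-teacher' requires j - i = 2. Actual distance is 5, so the relation does NOT hold.

Answer: no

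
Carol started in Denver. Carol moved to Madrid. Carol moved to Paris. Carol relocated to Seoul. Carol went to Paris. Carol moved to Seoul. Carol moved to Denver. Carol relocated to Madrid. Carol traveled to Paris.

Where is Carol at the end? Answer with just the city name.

Answer: Paris

Derivation:
Tracking Carol's location:
Start: Carol is in Denver.
After move 1: Denver -> Madrid. Carol is in Madrid.
After move 2: Madrid -> Paris. Carol is in Paris.
After move 3: Paris -> Seoul. Carol is in Seoul.
After move 4: Seoul -> Paris. Carol is in Paris.
After move 5: Paris -> Seoul. Carol is in Seoul.
After move 6: Seoul -> Denver. Carol is in Denver.
After move 7: Denver -> Madrid. Carol is in Madrid.
After move 8: Madrid -> Paris. Carol is in Paris.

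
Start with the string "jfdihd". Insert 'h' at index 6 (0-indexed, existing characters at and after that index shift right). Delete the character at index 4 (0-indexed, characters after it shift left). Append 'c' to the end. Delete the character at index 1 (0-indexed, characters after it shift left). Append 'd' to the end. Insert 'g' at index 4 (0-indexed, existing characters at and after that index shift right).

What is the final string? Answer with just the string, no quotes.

Answer: jdidghcd

Derivation:
Applying each edit step by step:
Start: "jfdihd"
Op 1 (insert 'h' at idx 6): "jfdihd" -> "jfdihdh"
Op 2 (delete idx 4 = 'h'): "jfdihdh" -> "jfdidh"
Op 3 (append 'c'): "jfdidh" -> "jfdidhc"
Op 4 (delete idx 1 = 'f'): "jfdidhc" -> "jdidhc"
Op 5 (append 'd'): "jdidhc" -> "jdidhcd"
Op 6 (insert 'g' at idx 4): "jdidhcd" -> "jdidghcd"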